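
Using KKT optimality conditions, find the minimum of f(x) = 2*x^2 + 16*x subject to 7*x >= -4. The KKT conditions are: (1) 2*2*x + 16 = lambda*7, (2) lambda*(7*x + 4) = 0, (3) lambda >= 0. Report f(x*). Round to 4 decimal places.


Step 1: Try lambda = 0 (constraint inactive).
x_unc = -16/(2*2) = -4.0
Check: 7*-4.0 = -28.0 < -4 -- violated!
Step 2: Constraint must be active: 7*x = -4
x* = -4/7 = -0.5714 (rounded; the exact value -4/7 is used below)
lambda = (2*2*(-4/7) + 16)/7 = 1.9592
Step 3: Compute optimal value.
f(x*) = 2*(-4/7)^2 + 16*(-4/7) = -8.4898


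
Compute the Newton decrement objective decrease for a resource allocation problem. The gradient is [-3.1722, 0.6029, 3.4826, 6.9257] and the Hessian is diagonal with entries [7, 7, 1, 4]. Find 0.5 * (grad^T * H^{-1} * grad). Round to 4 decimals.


Step 1: H is diagonal, so H^(-1) * g = [-0.4532, 0.0861, 3.4826, 1.7314].
Step 2: g^T H^(-1) g = sum_i g_i^2 / H_ii
  = (-3.1722)^2/7 + (0.6029)^2/7 + (3.4826)^2/1 + (6.9257)^2/4
  = 1.4376 + 0.0519 + 12.1285 + 11.9913 = 25.6093
Step 3: Objective decrease = 0.5 * g^T H^(-1) g = 12.8047


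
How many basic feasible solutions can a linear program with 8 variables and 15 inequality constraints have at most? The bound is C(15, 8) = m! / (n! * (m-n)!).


Each vertex corresponds to some choice of n active constraints out of m, so the number of vertices is at most C(m, n) = m! / (n!(m-n)!).
m = 15, n = 8
Numerator: 15 * 14 * 13 * 12 * 11 * 10 * 9 * 8
Denominator: 8! = 40320
C(15, 8) = 6435


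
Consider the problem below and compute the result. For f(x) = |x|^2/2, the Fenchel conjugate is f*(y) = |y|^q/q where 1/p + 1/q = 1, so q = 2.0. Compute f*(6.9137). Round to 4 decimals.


The conjugate exponent q satisfies 1/p + 1/q = 1.
p = 2, so q = 2/(2 - 1) = 2.0
|y|^q = 6.9137^2.0 = 47.7992
f*(6.9137) = 47.7992 / 2.0 = 23.8996


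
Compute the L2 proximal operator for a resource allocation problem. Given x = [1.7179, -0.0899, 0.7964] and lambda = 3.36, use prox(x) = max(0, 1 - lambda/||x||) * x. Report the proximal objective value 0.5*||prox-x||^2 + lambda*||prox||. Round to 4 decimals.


Step 1: Compute ||x||.
||x|| = 1.8957
Step 2: Compute scaling factor.
scale = max(0, 1 - 3.36/1.8957) = 0.0
Step 3: prox(x) = [0.0, -0.0, 0.0]
||prox(x)|| = 0.0
Step 4: Proximal objective.
0.5*||prox-x||^2 = 1.7968
lambda*||prox|| = 0.0
Total = 1.7968


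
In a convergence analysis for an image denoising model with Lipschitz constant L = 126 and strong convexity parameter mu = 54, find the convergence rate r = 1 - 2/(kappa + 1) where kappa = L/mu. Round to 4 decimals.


Step 1: Compute the condition number.
kappa = L/mu = 126/54 = 2.3333
Step 2: Compute the convergence rate.
r = 1 - 2/(kappa + 1) = 1 - 2*mu/(L + mu) = (L - mu)/(L + mu) = 72/180 = 0.4


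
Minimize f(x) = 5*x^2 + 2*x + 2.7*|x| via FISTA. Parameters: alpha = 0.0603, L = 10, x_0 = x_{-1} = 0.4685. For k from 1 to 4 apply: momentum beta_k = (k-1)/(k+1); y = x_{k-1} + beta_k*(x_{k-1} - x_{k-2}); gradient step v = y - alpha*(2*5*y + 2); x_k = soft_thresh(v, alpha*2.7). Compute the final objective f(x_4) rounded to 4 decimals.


FISTA on f(x) = 5*x^2 + 2*x + 2.7*|x|
L = 10, alpha = 0.0603
Iteration 1: beta = 0.0, y = 0.4685 + 0.0*(0.4685 - 0.4685) = 0.4685
  grad(y) = 6.685, v = y - alpha*grad = 0.0654
  prox(v) = soft_thresh(0.0654, 0.1628) = 0.0
Iteration 2: beta = 0.3333, y = 0.0 + 0.3333*(0.0 - 0.4685) = -0.1562
  grad(y) = 0.4383, v = y - alpha*grad = -0.1826
  prox(v) = soft_thresh(-0.1826, 0.1628) = -0.0198
Iteration 3: beta = 0.5, y = -0.0198 + 0.5*(-0.0198 - 0.0) = -0.0297
  grad(y) = 1.7032, v = y - alpha*grad = -0.1324
  prox(v) = soft_thresh(-0.1324, 0.1628) = 0.0
Iteration 4: beta = 0.6, y = 0.0 + 0.6*(0.0 + 0.0198) = 0.0119
  grad(y) = 2.1187, v = y - alpha*grad = -0.1159
  prox(v) = soft_thresh(-0.1159, 0.1628) = 0.0
f(x_4) = 5*0.0^2 + 2*0.0 + 2.7*|0.0| = 0.0


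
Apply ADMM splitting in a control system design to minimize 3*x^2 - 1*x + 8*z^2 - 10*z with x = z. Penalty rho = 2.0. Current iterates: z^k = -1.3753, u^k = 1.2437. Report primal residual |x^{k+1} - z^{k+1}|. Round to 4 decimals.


ADMM iteration with rho = 2.0, z^k = -1.3753, u^k = 1.2437
Step 1: x-update.
Minimize 3*x^2 - 1*x + (2.0/2)*(x + 1.3753 + 1.2437)^2
FOC: (2*3 + 2.0)*x = 1 + 2.0*(-1.3753 - 1.2437)
x^{k+1} = -0.5298
Step 2: z-update.
Minimize 8*z^2 - 10*z + (2.0/2)*(-0.5298 - z + 1.2437)^2
FOC: (2*8 + 2.0)*z = 10 + 2.0*(-0.5298 + 1.2437)
z^{k+1} = 0.6349
Step 3: u-update.
u^{k+1} = 1.2437 - 0.5298 - 0.6349 = 0.0791
Step 4: Primal residual = |-0.5298 - 0.6349| = 1.1646


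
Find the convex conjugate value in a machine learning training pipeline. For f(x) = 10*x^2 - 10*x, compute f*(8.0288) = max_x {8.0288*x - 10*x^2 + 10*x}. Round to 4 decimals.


f*(y) = sup_x {y*x - a*x^2 - b*x} = sup_x {(y-b)*x - a*x^2}
FOC: (y - b) - 2a*x = 0 => x* = (y - b)/(2a)
x* = (8.0288 + 10)/(2*10) = 0.9014
f*(8.0288) = (y-b)^2/(4a) = (8.0288 + 10)^2/(4*10)
= 325.0376/40 = 8.1259


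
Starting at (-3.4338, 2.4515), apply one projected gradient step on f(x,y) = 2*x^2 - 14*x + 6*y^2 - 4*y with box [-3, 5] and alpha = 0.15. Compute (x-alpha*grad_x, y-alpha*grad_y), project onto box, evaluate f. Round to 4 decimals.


Step 1: Compute gradient at (-3.4338, 2.4515).
grad_x = 2*2*-3.4338 - 14 = -27.7352
grad_y = 2*6*2.4515 - 4 = 25.418
Step 2: Gradient step.
x_raw = -3.4338 - 0.15*-27.7352 = 0.7265
y_raw = 2.4515 - 0.15*25.418 = -1.3612
Step 3: Project onto [-3, 5].
x_proj = clip(0.7265) = 0.7265
y_proj = clip(-1.3612) = -1.3612
Step 4: Evaluate f.
f(0.7265, -1.3612) = 7.4468


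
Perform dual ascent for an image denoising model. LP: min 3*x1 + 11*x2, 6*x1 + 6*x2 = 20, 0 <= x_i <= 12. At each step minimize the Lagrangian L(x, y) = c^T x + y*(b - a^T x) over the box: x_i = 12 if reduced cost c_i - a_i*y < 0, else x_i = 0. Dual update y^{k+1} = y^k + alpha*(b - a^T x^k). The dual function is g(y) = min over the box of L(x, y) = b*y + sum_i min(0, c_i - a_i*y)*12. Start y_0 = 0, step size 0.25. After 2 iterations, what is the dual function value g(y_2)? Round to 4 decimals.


Dual ascent for LP: min 3*x1 + 11*x2, 6*x1 + 6*x2 = 20, 0 <= x_i <= 12
Step 1: y^k = 0.0, reduced costs: (3.0, 11.0)
  x^k = (0.0, 0.0), subgradient = b - a^T x = 20.0
  y^{k+1} = 0.0 + 0.25*20.0 = 5.0
Step 2: y^k = 5.0, reduced costs: (-27.0, -19.0)
  x^k = (12.0, 12.0), subgradient = b - a^T x = -124.0
  y^{k+1} = 5.0 + 0.25*-124.0 = -26.0
Dual objective at y_2 = -26.0: reduced costs (159.0, 167.0), box minimizer x = (0.0, 0.0)
g(y_2) = b*y + (c1 - a1*y)*x1 + (c2 - a2*y)*x2 = 20*(-26.0) + 159.0*0.0 + 167.0*0.0 = -520.0 + 0.0 + 0.0 = -520.0


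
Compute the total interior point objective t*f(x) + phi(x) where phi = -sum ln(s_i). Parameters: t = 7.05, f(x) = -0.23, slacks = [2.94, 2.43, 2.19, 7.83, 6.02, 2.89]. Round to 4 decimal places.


Step 1: Compute log-barrier.
ln values: [1.0784, 0.8879, 0.7839, 2.058, 1.7951, 1.0613]
phi = -(1.0784 + 0.8879 + 0.7839 + 2.058 + 1.7951 + 1.0613) = -7.6645
Step 2: Compute augmented objective.
t*f(x) = 7.05*-0.23 = -1.6215
Total = -1.6215 - 7.6645 = -9.286


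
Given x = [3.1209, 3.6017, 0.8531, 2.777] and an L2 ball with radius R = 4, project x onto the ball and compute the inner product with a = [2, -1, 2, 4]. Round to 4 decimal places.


Step 1: Compute ||x|| (intermediates to 6 decimals).
||x|| = sqrt(3.1209^2 + 3.6017^2 + 0.8531^2 + 2.777^2) = 5.581377
Step 2: Project.
Since ||x|| > R, scale = R/||x|| = 4/5.581377 = 0.716669, proj(x) = scale * x
proj(x) = [2.236652, 2.581227, 0.61139, 1.99019]
Step 3: Dot product.
a^T * proj(x) = 2*2.236652 - 1*2.581227 + 2*0.61139 + 4*1.99019 = 11.0756


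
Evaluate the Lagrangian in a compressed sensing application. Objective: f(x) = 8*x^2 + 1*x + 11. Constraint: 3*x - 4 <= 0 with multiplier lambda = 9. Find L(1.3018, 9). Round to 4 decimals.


Step 1: Evaluate f(x).
f(1.3018) = 8*1.3018^2 + 1*1.3018 + 11 = 25.8593
Step 2: Evaluate g(x).
g(1.3018) = 3*1.3018 - 4 = -0.0946
Step 3: Compute Lagrangian.
L = 25.8593 + 9*-0.0946 = 25.0079


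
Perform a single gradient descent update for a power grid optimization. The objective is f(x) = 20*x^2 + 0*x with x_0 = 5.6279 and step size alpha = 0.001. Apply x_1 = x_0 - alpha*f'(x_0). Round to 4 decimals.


We compute the gradient at x_0 and apply the update.
f'(x) = 40*x + 0
f'(5.6279) = 40*5.6279 + 0 = 225.116
x_1 = 5.6279 - 0.001*225.116 = 5.4028


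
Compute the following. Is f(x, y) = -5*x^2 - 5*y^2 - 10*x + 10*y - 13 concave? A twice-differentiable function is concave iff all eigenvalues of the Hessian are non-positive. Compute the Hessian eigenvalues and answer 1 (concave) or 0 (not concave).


The Hessian of f(x,y) = -5*x^2 - 5*y^2 - 10*x + 10*y - 13 is:
H = [[-10, 0], [0, -10]]
Trace = -10 - 10 = -20
Determinant = -10*-10 - (0)^2 = 100
Discriminant = (-20)^2 - 4*100 = 0.0
Eigenvalues: lambda_1 = -10.0, lambda_2 = -10.0
The function is concave.

1


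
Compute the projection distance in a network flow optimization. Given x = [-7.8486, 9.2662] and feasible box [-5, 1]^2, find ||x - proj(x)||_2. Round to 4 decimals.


Project each component onto [-5, 1].
clip(-7.8486) = -5.0, clip(9.2662) = 1.0
Projection = [-5.0, 1.0]
Squared diffs: [8.1145, 68.3301]
Distance = sqrt(76.4446) = 8.7433


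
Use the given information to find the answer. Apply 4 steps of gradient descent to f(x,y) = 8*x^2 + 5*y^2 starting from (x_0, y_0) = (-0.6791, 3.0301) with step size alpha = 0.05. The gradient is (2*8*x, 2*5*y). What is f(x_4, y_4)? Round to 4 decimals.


Gradient descent on f(x,y) = 8*x^2 + 5*y^2.
Starting point: (-0.6791, 3.0301), alpha = 0.05
Step 1: grad_x = 2*8*-0.6791 = -10.8656, grad_y = 2*5*3.0301 = 30.301
  x_1 = -0.6791 - 0.05*-10.8656 = -0.1358
  y_1 = 3.0301 - 0.05*30.301 = 1.5151
Step 2: grad_x = 2*8*-0.1358 = -2.1731, grad_y = 2*5*1.5151 = 15.1505
  x_2 = -0.1358 - 0.05*-2.1731 = -0.0272
  y_2 = 1.5151 - 0.05*15.1505 = 0.7575
Step 3: grad_x = 2*8*-0.0272 = -0.4346, grad_y = 2*5*0.7575 = 7.5753
  x_3 = -0.0272 - 0.05*-0.4346 = -0.0054
  y_3 = 0.7575 - 0.05*7.5753 = 0.3788
Step 4: grad_x = 2*8*-0.0054 = -0.0869, grad_y = 2*5*0.3788 = 3.7876
  x_4 = -0.0054 - 0.05*-0.0869 = -0.0011
  y_4 = 0.3788 - 0.05*3.7876 = 0.1894
f(-0.0011, 0.1894) = 8*(-0.0011)^2 + 5*0.1894^2 = 0.1793


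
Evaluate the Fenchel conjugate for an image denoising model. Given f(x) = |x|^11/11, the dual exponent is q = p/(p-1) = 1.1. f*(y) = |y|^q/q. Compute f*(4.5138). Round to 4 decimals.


The conjugate exponent q satisfies 1/p + 1/q = 1.
p = 11, so q = 11/(11 - 1) = 1.1
|y|^q = 4.5138^1.1 = 5.248
f*(4.5138) = 5.248 / 1.1 = 4.7709


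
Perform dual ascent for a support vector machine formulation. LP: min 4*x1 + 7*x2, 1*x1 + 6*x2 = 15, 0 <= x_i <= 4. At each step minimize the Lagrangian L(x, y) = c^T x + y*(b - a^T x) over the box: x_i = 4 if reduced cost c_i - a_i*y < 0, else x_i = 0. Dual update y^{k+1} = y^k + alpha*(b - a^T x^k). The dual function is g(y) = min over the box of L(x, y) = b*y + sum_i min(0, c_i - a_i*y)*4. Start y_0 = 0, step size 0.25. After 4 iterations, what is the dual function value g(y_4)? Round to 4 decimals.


Dual ascent for LP: min 4*x1 + 7*x2, 1*x1 + 6*x2 = 15, 0 <= x_i <= 4
Step 1: y^k = 0.0, reduced costs: (4.0, 7.0)
  x^k = (0.0, 0.0), subgradient = b - a^T x = 15.0
  y^{k+1} = 0.0 + 0.25*15.0 = 3.75
Step 2: y^k = 3.75, reduced costs: (0.25, -15.5)
  x^k = (0.0, 4.0), subgradient = b - a^T x = -9.0
  y^{k+1} = 3.75 + 0.25*-9.0 = 1.5
Step 3: y^k = 1.5, reduced costs: (2.5, -2.0)
  x^k = (0.0, 4.0), subgradient = b - a^T x = -9.0
  y^{k+1} = 1.5 + 0.25*-9.0 = -0.75
Step 4: y^k = -0.75, reduced costs: (4.75, 11.5)
  x^k = (0.0, 0.0), subgradient = b - a^T x = 15.0
  y^{k+1} = -0.75 + 0.25*15.0 = 3.0
Dual objective at y_4 = 3.0: reduced costs (1.0, -11.0), box minimizer x = (0.0, 4.0)
g(y_4) = b*y + (c1 - a1*y)*x1 + (c2 - a2*y)*x2 = 15*3.0 + 1.0*0.0 + (-11.0)*4.0 = 45.0 + 0.0 - 44.0 = 1.0


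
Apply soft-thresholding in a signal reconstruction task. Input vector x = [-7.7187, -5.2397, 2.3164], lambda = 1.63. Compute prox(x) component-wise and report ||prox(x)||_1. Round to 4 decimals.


Soft-thresholding with lambda = 1.63:
prox(-7.7187) = sign(-7.7187)*max(|-7.7187| - 1.63, 0) = -6.0887
prox(-5.2397) = sign(-5.2397)*max(|-5.2397| - 1.63, 0) = -3.6097
prox(2.3164) = sign(2.3164)*max(|2.3164| - 1.63, 0) = 0.6864
prox(x) = [-6.0887, -3.6097, 0.6864]
||prox(x)||_1 = 6.0887 + 3.6097 + 0.6864 = 10.3848


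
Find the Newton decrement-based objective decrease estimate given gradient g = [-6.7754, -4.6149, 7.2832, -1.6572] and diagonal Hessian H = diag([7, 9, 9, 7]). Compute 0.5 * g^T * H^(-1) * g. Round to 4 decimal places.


Step 1: H is diagonal, so H^(-1) * g = [-0.9679, -0.5128, 0.8092, -0.2367].
Step 2: g^T H^(-1) g = sum_i g_i^2 / H_ii
  = (-6.7754)^2/7 + (-4.6149)^2/9 + (7.2832)^2/9 + (-1.6572)^2/7
  = 6.558 + 2.3664 + 5.8939 + 0.3923 = 15.2106
Step 3: Objective decrease = 0.5 * g^T H^(-1) g = 7.6053


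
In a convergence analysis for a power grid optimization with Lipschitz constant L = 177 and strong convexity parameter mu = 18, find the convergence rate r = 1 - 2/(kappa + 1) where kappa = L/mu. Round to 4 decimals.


Step 1: Compute the condition number.
kappa = L/mu = 177/18 = 9.8333
Step 2: Compute the convergence rate.
r = 1 - 2/(kappa + 1) = 1 - 2*mu/(L + mu) = (L - mu)/(L + mu) = 159/195 = 0.8154


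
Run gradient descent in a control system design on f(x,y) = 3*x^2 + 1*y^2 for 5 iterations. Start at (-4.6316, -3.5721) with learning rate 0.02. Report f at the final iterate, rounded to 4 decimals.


Gradient descent on f(x,y) = 3*x^2 + 1*y^2.
Starting point: (-4.6316, -3.5721), alpha = 0.02
Step 1: grad_x = 2*3*-4.6316 = -27.7896, grad_y = 2*1*-3.5721 = -7.1442
  x_1 = -4.6316 - 0.02*-27.7896 = -4.0758
  y_1 = -3.5721 - 0.02*-7.1442 = -3.4292
Step 2: grad_x = 2*3*-4.0758 = -24.4548, grad_y = 2*1*-3.4292 = -6.8584
  x_2 = -4.0758 - 0.02*-24.4548 = -3.5867
  y_2 = -3.4292 - 0.02*-6.8584 = -3.292
Step 3: grad_x = 2*3*-3.5867 = -21.5203, grad_y = 2*1*-3.292 = -6.5841
  x_3 = -3.5867 - 0.02*-21.5203 = -3.1563
  y_3 = -3.292 - 0.02*-6.5841 = -3.1604
Step 4: grad_x = 2*3*-3.1563 = -18.9378, grad_y = 2*1*-3.1604 = -6.3207
  x_4 = -3.1563 - 0.02*-18.9378 = -2.7775
  y_4 = -3.1604 - 0.02*-6.3207 = -3.034
Step 5: grad_x = 2*3*-2.7775 = -16.6653, grad_y = 2*1*-3.034 = -6.0679
  x_5 = -2.7775 - 0.02*-16.6653 = -2.4442
  y_5 = -3.034 - 0.02*-6.0679 = -2.9126
f(-2.4442, -2.9126) = 3*(-2.4442)^2 + 1*(-2.9126)^2 = 26.4062


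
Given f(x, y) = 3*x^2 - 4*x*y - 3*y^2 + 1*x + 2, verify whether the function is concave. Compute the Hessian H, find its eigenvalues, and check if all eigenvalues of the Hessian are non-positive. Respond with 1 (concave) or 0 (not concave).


The Hessian of f(x,y) = 3*x^2 - 4*x*y - 3*y^2 + 1*x + 2 is:
H = [[6, -4], [-4, -6]]
Trace = 6 - 6 = 0
Determinant = 6*-6 - (-4)^2 = -52
Discriminant = (0)^2 - 4*-52 = 208.0
Eigenvalues: lambda_1 = -7.2111, lambda_2 = 7.2111
The function is not concave.

0


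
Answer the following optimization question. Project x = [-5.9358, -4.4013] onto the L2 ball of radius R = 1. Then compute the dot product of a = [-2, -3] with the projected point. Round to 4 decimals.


Step 1: Compute ||x|| (intermediates to 6 decimals).
||x|| = sqrt((-5.9358)^2 + (-4.4013)^2) = 7.389531
Step 2: Project.
Since ||x|| > R, scale = R/||x|| = 1/7.389531 = 0.135327, proj(x) = scale * x
proj(x) = [-0.803274, -0.595615]
Step 3: Dot product.
a^T * proj(x) = -2*(-0.803274) - 3*(-0.595615) = 3.3934


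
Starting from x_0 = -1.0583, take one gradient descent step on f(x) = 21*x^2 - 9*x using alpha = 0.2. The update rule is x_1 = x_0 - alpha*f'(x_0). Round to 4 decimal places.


We compute the gradient at x_0 and apply the update.
f'(x) = 42*x - 9
f'(-1.0583) = 42*-1.0583 - 9 = -53.4486
x_1 = -1.0583 - 0.2*-53.4486 = 9.6314


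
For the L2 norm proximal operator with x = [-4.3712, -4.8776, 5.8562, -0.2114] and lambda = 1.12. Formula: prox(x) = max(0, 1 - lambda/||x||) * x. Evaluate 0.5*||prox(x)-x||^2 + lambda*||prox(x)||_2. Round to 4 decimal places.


Step 1: Compute ||x||.
||x|| = 8.7885
Step 2: Compute scaling factor.
scale = max(0, 1 - 1.12/8.7885) = 0.8726
Step 3: prox(x) = [-3.8141, -4.256, 5.1099, -0.1845]
||prox(x)|| = 7.6685
Step 4: Proximal objective.
0.5*||prox-x||^2 = 0.6272
lambda*||prox|| = 8.5887
Total = 9.2159


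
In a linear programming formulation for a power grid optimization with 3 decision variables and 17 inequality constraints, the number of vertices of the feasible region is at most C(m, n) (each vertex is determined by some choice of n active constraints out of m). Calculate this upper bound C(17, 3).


Each vertex corresponds to some choice of n active constraints out of m, so the number of vertices is at most C(m, n) = m! / (n!(m-n)!).
m = 17, n = 3
Numerator: 17 * 16 * 15
Denominator: 3! = 6
C(17, 3) = 680


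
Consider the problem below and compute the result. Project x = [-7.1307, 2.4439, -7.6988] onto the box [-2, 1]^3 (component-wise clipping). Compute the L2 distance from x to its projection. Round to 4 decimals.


Project each component onto [-2, 1].
clip(-7.1307) = -2.0, clip(2.4439) = 1.0, clip(-7.6988) = -2.0
Projection = [-2.0, 1.0, -2.0]
Squared diffs: [26.3241, 2.0848, 32.4763]
Distance = sqrt(60.8852) = 7.8029


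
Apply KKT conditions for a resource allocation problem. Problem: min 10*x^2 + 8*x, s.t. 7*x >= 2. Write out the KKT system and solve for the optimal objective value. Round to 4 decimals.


Step 1: Try lambda = 0 (constraint inactive).
x_unc = -8/(2*10) = -0.4
Check: 7*-0.4 = -2.8 < 2 -- violated!
Step 2: Constraint must be active: 7*x = 2
x* = 2/7 = 0.2857 (rounded; the exact value 2/7 is used below)
lambda = (2*10*(2/7) + 8)/7 = 1.9592
Step 3: Compute optimal value.
f(x*) = 10*(2/7)^2 + 8*(2/7) = 3.102


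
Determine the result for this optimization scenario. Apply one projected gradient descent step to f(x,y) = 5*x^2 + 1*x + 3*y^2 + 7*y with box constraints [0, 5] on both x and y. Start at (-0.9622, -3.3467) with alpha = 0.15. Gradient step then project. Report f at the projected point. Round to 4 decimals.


Step 1: Compute gradient at (-0.9622, -3.3467).
grad_x = 2*5*-0.9622 + 1 = -8.622
grad_y = 2*3*-3.3467 + 7 = -13.0802
Step 2: Gradient step.
x_raw = -0.9622 - 0.15*-8.622 = 0.3311
y_raw = -3.3467 - 0.15*-13.0802 = -1.3847
Step 3: Project onto [0, 5].
x_proj = clip(0.3311) = 0.3311
y_proj = clip(-1.3847) = 0.0
Step 4: Evaluate f.
f(0.3311, 0.0) = 0.8792


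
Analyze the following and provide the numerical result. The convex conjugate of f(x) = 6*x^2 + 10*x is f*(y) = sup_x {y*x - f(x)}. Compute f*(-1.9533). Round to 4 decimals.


f*(y) = sup_x {y*x - a*x^2 - b*x} = sup_x {(y-b)*x - a*x^2}
FOC: (y - b) - 2a*x = 0 => x* = (y - b)/(2a)
x* = (-1.9533 - 10)/(2*6) = -0.9961
f*(-1.9533) = (y-b)^2/(4a) = (-1.9533 - 10)^2/(4*6)
= 142.8814/24 = 5.9534


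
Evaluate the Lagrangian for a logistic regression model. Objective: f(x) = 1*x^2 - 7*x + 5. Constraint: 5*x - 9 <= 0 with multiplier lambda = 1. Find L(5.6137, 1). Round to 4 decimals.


Step 1: Evaluate f(x).
f(5.6137) = 1*5.6137^2 - 7*5.6137 + 5 = -2.7823
Step 2: Evaluate g(x).
g(5.6137) = 5*5.6137 - 9 = 19.0685
Step 3: Compute Lagrangian.
L = -2.7823 + 1*19.0685 = 16.2862


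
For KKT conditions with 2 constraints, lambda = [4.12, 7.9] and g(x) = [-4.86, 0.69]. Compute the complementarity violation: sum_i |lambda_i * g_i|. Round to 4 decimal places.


KKT complementary slackness check:
lambda_1 * g_1 = 4.12 * -4.86 = -20.0232
lambda_2 * g_2 = 7.9 * 0.69 = 5.451
Total violation = 20.0232 + 5.451 = 25.4742


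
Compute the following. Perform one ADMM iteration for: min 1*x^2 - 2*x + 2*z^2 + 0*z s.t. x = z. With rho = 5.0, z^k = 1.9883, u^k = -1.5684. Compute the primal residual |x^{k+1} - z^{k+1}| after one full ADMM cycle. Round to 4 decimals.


ADMM iteration with rho = 5.0, z^k = 1.9883, u^k = -1.5684
Step 1: x-update.
Minimize 1*x^2 - 2*x + (5.0/2)*(x - 1.9883 - 1.5684)^2
FOC: (2*1 + 5.0)*x = 2 + 5.0*(1.9883 + 1.5684)
x^{k+1} = 2.8262
Step 2: z-update.
Minimize 2*z^2 + 0*z + (5.0/2)*(2.8262 - z - 1.5684)^2
FOC: (2*2 + 5.0)*z = 0 + 5.0*(2.8262 - 1.5684)
z^{k+1} = 0.6988
Step 3: u-update.
u^{k+1} = -1.5684 + 2.8262 - 0.6988 = 0.559
Step 4: Primal residual = |2.8262 - 0.6988| = 2.1274


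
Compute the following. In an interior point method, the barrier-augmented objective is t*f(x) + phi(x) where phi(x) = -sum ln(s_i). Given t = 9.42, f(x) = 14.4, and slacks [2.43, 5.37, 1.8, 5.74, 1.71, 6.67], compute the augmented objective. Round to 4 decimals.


Step 1: Compute log-barrier.
ln values: [0.8879, 1.6808, 0.5878, 1.7475, 0.5365, 1.8976]
phi = -(0.8879 + 1.6808 + 0.5878 + 1.7475 + 0.5365 + 1.8976) = -7.3381
Step 2: Compute augmented objective.
t*f(x) = 9.42*14.4 = 135.648
Total = 135.648 - 7.3381 = 128.3099


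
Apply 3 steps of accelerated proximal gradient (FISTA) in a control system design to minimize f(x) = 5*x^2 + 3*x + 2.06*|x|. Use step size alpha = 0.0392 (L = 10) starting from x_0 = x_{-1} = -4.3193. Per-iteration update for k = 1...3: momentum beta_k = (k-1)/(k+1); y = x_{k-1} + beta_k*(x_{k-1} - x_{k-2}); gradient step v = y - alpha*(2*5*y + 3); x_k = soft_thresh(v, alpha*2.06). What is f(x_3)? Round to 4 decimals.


FISTA on f(x) = 5*x^2 + 3*x + 2.06*|x|
L = 10, alpha = 0.0392
Iteration 1: beta = 0.0, y = -4.3193 + 0.0*(-4.3193 + 4.3193) = -4.3193
  grad(y) = -40.193, v = y - alpha*grad = -2.7437
  prox(v) = soft_thresh(-2.7437, 0.0808) = -2.663
Iteration 2: beta = 0.3333, y = -2.663 + 0.3333*(-2.663 + 4.3193) = -2.1109
  grad(y) = -18.1088, v = y - alpha*grad = -1.401
  prox(v) = soft_thresh(-1.401, 0.0808) = -1.3203
Iteration 3: beta = 0.5, y = -1.3203 + 0.5*(-1.3203 + 2.663) = -0.6489
  grad(y) = -3.489, v = y - alpha*grad = -0.5121
  prox(v) = soft_thresh(-0.5121, 0.0808) = -0.4314
f(x_3) = 5*(-0.4314)^2 + 3*(-0.4314) + 2.06*|-0.4314| = 0.5249


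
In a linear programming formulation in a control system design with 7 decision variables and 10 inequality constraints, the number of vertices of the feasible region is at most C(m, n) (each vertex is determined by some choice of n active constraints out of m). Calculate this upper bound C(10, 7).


Each vertex corresponds to some choice of n active constraints out of m, so the number of vertices is at most C(m, n) = m! / (n!(m-n)!).
m = 10, n = 7
Numerator: 10 * 9 * 8 * 7 * 6 * 5 * 4
Denominator: 7! = 5040
C(10, 7) = 120


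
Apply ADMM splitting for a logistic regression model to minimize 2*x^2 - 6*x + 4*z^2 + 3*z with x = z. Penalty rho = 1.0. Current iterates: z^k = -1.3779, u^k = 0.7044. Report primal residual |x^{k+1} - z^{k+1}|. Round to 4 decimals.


ADMM iteration with rho = 1.0, z^k = -1.3779, u^k = 0.7044
Step 1: x-update.
Minimize 2*x^2 - 6*x + (1.0/2)*(x + 1.3779 + 0.7044)^2
FOC: (2*2 + 1.0)*x = 6 + 1.0*(-1.3779 - 0.7044)
x^{k+1} = 0.7835
Step 2: z-update.
Minimize 4*z^2 + 3*z + (1.0/2)*(0.7835 - z + 0.7044)^2
FOC: (2*4 + 1.0)*z = -3 + 1.0*(0.7835 + 0.7044)
z^{k+1} = -0.168
Step 3: u-update.
u^{k+1} = 0.7044 + 0.7835 + 0.168 = 1.6559
Step 4: Primal residual = |0.7835 + 0.168| = 0.9515


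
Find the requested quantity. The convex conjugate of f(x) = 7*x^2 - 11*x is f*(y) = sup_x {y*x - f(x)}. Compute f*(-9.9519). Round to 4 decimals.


f*(y) = sup_x {y*x - a*x^2 - b*x} = sup_x {(y-b)*x - a*x^2}
FOC: (y - b) - 2a*x = 0 => x* = (y - b)/(2a)
x* = (-9.9519 + 11)/(2*7) = 0.0749
f*(-9.9519) = (y-b)^2/(4a) = (-9.9519 + 11)^2/(4*7)
= 1.0985/28 = 0.0392


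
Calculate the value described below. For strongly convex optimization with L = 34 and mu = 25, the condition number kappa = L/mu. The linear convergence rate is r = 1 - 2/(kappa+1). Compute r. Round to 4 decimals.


Step 1: Compute the condition number.
kappa = L/mu = 34/25 = 1.36
Step 2: Compute the convergence rate.
r = 1 - 2/(kappa + 1) = 1 - 2*mu/(L + mu) = (L - mu)/(L + mu) = 9/59 = 0.1525


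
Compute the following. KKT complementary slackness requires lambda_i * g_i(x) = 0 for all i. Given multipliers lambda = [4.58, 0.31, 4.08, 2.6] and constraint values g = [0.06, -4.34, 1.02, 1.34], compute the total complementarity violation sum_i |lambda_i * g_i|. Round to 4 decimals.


KKT complementary slackness check:
lambda_1 * g_1 = 4.58 * 0.06 = 0.2748
lambda_2 * g_2 = 0.31 * -4.34 = -1.3454
lambda_3 * g_3 = 4.08 * 1.02 = 4.1616
lambda_4 * g_4 = 2.6 * 1.34 = 3.484
Total violation = 0.2748 + 1.3454 + 4.1616 + 3.484 = 9.2658


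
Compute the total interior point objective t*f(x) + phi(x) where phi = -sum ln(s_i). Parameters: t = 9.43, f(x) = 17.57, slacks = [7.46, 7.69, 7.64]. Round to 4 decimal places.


Step 1: Compute log-barrier.
ln values: [2.0096, 2.0399, 2.0334]
phi = -(2.0096 + 2.0399 + 2.0334) = -6.0829
Step 2: Compute augmented objective.
t*f(x) = 9.43*17.57 = 165.6851
Total = 165.6851 - 6.0829 = 159.6022


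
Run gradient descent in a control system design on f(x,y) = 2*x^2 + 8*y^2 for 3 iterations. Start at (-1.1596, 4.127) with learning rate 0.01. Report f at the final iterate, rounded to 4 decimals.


Gradient descent on f(x,y) = 2*x^2 + 8*y^2.
Starting point: (-1.1596, 4.127), alpha = 0.01
Step 1: grad_x = 2*2*-1.1596 = -4.6384, grad_y = 2*8*4.127 = 66.032
  x_1 = -1.1596 - 0.01*-4.6384 = -1.1132
  y_1 = 4.127 - 0.01*66.032 = 3.4667
Step 2: grad_x = 2*2*-1.1132 = -4.4529, grad_y = 2*8*3.4667 = 55.4669
  x_2 = -1.1132 - 0.01*-4.4529 = -1.0687
  y_2 = 3.4667 - 0.01*55.4669 = 2.912
Step 3: grad_x = 2*2*-1.0687 = -4.2747, grad_y = 2*8*2.912 = 46.5922
  x_3 = -1.0687 - 0.01*-4.2747 = -1.0259
  y_3 = 2.912 - 0.01*46.5922 = 2.4461
f(-1.0259, 2.4461) = 2*(-1.0259)^2 + 8*2.4461^2 = 49.9719


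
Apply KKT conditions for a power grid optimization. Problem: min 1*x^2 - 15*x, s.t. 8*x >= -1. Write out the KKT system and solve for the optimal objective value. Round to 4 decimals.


Step 1: Try lambda = 0 (constraint inactive).
Stationarity: 2*1*x - 15 = 0
x* = 15/(2*1) = 7.5
Check constraint: 8*7.5 = 60.0 >= -1 -- satisfied.
Step 2: Compute optimal value.
f(x*) = 1*7.5^2 - 15*7.5 = -56.25


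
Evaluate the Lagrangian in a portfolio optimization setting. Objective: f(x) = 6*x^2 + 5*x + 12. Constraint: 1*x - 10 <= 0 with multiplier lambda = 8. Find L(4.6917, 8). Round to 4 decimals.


Step 1: Evaluate f(x).
f(4.6917) = 6*4.6917^2 + 5*4.6917 + 12 = 167.5308
Step 2: Evaluate g(x).
g(4.6917) = 1*4.6917 - 10 = -5.3083
Step 3: Compute Lagrangian.
L = 167.5308 + 8*-5.3083 = 125.0644


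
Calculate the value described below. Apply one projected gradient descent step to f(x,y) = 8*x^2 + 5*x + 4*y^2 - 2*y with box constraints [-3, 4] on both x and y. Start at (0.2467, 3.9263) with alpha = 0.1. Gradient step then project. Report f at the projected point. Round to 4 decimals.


Step 1: Compute gradient at (0.2467, 3.9263).
grad_x = 2*8*0.2467 + 5 = 8.9472
grad_y = 2*4*3.9263 - 2 = 29.4104
Step 2: Gradient step.
x_raw = 0.2467 - 0.1*8.9472 = -0.648
y_raw = 3.9263 - 0.1*29.4104 = 0.9853
Step 3: Project onto [-3, 4].
x_proj = clip(-0.648) = -0.648
y_proj = clip(0.9853) = 0.9853
Step 4: Evaluate f.
f(-0.648, 0.9853) = 2.0318


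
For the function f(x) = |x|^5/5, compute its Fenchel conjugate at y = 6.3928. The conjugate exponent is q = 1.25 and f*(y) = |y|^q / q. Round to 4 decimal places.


The conjugate exponent q satisfies 1/p + 1/q = 1.
p = 5, so q = 5/(5 - 1) = 1.25
|y|^q = 6.3928^1.25 = 10.1652
f*(6.3928) = 10.1652 / 1.25 = 8.1321


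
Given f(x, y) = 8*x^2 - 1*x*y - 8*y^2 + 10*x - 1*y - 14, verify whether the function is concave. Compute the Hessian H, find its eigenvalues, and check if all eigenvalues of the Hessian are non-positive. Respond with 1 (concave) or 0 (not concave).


The Hessian of f(x,y) = 8*x^2 - 1*x*y - 8*y^2 + 10*x - 1*y - 14 is:
H = [[16, -1], [-1, -16]]
Trace = 16 - 16 = 0
Determinant = 16*-16 - (-1)^2 = -257
Discriminant = (0)^2 - 4*-257 = 1028.0
Eigenvalues: lambda_1 = -16.0312, lambda_2 = 16.0312
The function is not concave.

0


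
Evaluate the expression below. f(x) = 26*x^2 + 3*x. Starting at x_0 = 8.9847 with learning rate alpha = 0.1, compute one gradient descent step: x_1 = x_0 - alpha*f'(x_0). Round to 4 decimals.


We compute the gradient at x_0 and apply the update.
f'(x) = 52*x + 3
f'(8.9847) = 52*8.9847 + 3 = 470.2044
x_1 = 8.9847 - 0.1*470.2044 = -38.0357


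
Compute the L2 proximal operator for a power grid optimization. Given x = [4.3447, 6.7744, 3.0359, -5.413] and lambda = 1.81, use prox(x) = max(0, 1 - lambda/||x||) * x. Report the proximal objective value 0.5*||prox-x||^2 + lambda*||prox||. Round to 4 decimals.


Step 1: Compute ||x||.
||x|| = 10.163
Step 2: Compute scaling factor.
scale = max(0, 1 - 1.81/10.163) = 0.8219
Step 3: prox(x) = [3.5709, 5.5679, 2.4952, -4.449]
||prox(x)|| = 8.353
Step 4: Proximal objective.
0.5*||prox-x||^2 = 1.6381
lambda*||prox|| = 15.1189
Total = 16.7569


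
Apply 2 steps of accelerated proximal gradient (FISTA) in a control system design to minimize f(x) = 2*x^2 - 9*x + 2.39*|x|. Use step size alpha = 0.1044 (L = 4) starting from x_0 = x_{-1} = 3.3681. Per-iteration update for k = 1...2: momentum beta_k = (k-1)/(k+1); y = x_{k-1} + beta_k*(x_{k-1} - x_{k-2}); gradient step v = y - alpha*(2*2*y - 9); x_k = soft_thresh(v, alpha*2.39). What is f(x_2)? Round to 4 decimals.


FISTA on f(x) = 2*x^2 - 9*x + 2.39*|x|
L = 4, alpha = 0.1044
Iteration 1: beta = 0.0, y = 3.3681 + 0.0*(3.3681 - 3.3681) = 3.3681
  grad(y) = 4.4724, v = y - alpha*grad = 2.9012
  prox(v) = soft_thresh(2.9012, 0.2495) = 2.6517
Iteration 2: beta = 0.3333, y = 2.6517 + 0.3333*(2.6517 - 3.3681) = 2.4129
  grad(y) = 0.6514, v = y - alpha*grad = 2.3448
  prox(v) = soft_thresh(2.3448, 0.2495) = 2.0953
f(x_2) = 2*2.0953^2 - 9*2.0953 + 2.39*|2.0953| = -5.0693


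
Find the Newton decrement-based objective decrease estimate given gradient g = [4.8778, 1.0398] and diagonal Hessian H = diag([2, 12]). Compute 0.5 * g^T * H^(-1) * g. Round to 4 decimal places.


Step 1: H is diagonal, so H^(-1) * g = [2.4389, 0.0867].
Step 2: g^T H^(-1) g = sum_i g_i^2 / H_ii
  = (4.8778)^2/2 + (1.0398)^2/12
  = 11.8965 + 0.0901 = 11.9866
Step 3: Objective decrease = 0.5 * g^T H^(-1) g = 5.9933


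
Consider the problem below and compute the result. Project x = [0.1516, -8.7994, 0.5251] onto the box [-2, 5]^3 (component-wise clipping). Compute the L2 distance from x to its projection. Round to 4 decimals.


Project each component onto [-2, 5].
clip(0.1516) = 0.1516, clip(-8.7994) = -2.0, clip(0.5251) = 0.5251
Projection = [0.1516, -2.0, 0.5251]
Squared diffs: [0.0, 46.2318, 0.0]
Distance = sqrt(46.2318) = 6.7994


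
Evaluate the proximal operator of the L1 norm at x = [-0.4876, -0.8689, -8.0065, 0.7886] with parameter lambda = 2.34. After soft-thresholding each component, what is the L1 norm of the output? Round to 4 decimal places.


Soft-thresholding with lambda = 2.34:
prox(-0.4876) = sign(-0.4876)*max(|-0.4876| - 2.34, 0) = 0.0
prox(-0.8689) = sign(-0.8689)*max(|-0.8689| - 2.34, 0) = 0.0
prox(-8.0065) = sign(-8.0065)*max(|-8.0065| - 2.34, 0) = -5.6665
prox(0.7886) = sign(0.7886)*max(|0.7886| - 2.34, 0) = 0.0
prox(x) = [0.0, 0.0, -5.6665, 0.0]
||prox(x)||_1 = 0.0 + 0.0 + 5.6665 + 0.0 = 5.6665


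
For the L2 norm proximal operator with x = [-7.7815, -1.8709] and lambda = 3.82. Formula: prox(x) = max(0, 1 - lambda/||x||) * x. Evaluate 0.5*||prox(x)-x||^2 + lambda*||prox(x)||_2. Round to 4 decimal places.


Step 1: Compute ||x||.
||x|| = 8.0032
Step 2: Compute scaling factor.
scale = max(0, 1 - 3.82/8.0032) = 0.5227
Step 3: prox(x) = [-4.0673, -0.9779]
||prox(x)|| = 4.1832
Step 4: Proximal objective.
0.5*||prox-x||^2 = 7.2962
lambda*||prox|| = 15.9798
Total = 23.2762


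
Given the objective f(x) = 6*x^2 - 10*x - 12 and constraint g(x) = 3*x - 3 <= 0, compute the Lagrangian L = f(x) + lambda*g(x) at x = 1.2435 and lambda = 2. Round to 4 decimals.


Step 1: Evaluate f(x).
f(1.2435) = 6*1.2435^2 - 10*1.2435 - 12 = -15.1572
Step 2: Evaluate g(x).
g(1.2435) = 3*1.2435 - 3 = 0.7305
Step 3: Compute Lagrangian.
L = -15.1572 + 2*0.7305 = -13.6962


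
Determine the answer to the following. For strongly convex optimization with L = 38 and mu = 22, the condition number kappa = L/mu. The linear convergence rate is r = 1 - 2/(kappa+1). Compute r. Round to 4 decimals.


Step 1: Compute the condition number.
kappa = L/mu = 38/22 = 1.7273
Step 2: Compute the convergence rate.
r = 1 - 2/(kappa + 1) = 1 - 2*mu/(L + mu) = (L - mu)/(L + mu) = 16/60 = 0.2667


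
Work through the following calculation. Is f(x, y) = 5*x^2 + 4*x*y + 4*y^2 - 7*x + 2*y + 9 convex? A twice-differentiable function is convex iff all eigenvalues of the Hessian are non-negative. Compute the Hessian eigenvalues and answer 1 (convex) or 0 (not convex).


The Hessian of f(x,y) = 5*x^2 + 4*x*y + 4*y^2 - 7*x + 2*y + 9 is:
H = [[10, 4], [4, 8]]
Trace = 10 + 8 = 18
Determinant = 10*8 - (4)^2 = 64
Discriminant = (18)^2 - 4*64 = 68.0
Eigenvalues: lambda_1 = 4.8769, lambda_2 = 13.1231
The function is convex.

1


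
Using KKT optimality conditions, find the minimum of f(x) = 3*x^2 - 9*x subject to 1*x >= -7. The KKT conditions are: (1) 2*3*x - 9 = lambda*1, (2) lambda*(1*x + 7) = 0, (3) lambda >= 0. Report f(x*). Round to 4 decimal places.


Step 1: Try lambda = 0 (constraint inactive).
Stationarity: 2*3*x - 9 = 0
x* = 9/(2*3) = 1.5
Check constraint: 1*1.5 = 1.5 >= -7 -- satisfied.
Step 2: Compute optimal value.
f(x*) = 3*1.5^2 - 9*1.5 = -6.75


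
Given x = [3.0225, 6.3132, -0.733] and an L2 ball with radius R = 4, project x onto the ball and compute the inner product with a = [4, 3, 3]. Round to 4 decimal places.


Step 1: Compute ||x|| (intermediates to 6 decimals).
||x|| = sqrt(3.0225^2 + 6.3132^2 + (-0.733)^2) = 7.037705
Step 2: Project.
Since ||x|| > R, scale = R/||x|| = 4/7.037705 = 0.568367, proj(x) = scale * x
proj(x) = [1.717889, 3.588215, -0.416613]
Step 3: Dot product.
a^T * proj(x) = 4*1.717889 + 3*3.588215 + 3*(-0.416613) = 16.3864


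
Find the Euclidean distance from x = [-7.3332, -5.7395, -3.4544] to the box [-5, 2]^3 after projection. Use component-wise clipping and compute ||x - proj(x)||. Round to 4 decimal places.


Project each component onto [-5, 2].
clip(-7.3332) = -5.0, clip(-5.7395) = -5.0, clip(-3.4544) = -3.4544
Projection = [-5.0, -5.0, -3.4544]
Squared diffs: [5.4438, 0.5469, 0.0]
Distance = sqrt(5.9907) = 2.4476


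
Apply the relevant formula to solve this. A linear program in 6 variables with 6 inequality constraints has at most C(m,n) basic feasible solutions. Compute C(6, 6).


Each vertex corresponds to some choice of n active constraints out of m, so the number of vertices is at most C(m, n) = m! / (n!(m-n)!).
m = 6, n = 6
Numerator: 6 * 5 * 4 * 3 * 2 * 1
Denominator: 6! = 720
C(6, 6) = 1


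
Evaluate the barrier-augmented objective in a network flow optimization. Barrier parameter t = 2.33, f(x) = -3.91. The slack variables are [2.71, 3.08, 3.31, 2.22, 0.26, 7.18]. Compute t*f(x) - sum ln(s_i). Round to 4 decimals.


Step 1: Compute log-barrier.
ln values: [0.9969, 1.1249, 1.1969, 0.7975, -1.3471, 1.9713]
phi = -(0.9969 + 1.1249 + 1.1969 + 0.7975 - 1.3471 + 1.9713) = -4.7406
Step 2: Compute augmented objective.
t*f(x) = 2.33*-3.91 = -9.1103
Total = -9.1103 - 4.7406 = -13.8509


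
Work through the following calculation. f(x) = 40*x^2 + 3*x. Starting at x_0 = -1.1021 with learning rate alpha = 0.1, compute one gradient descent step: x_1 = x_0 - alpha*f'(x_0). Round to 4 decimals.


We compute the gradient at x_0 and apply the update.
f'(x) = 80*x + 3
f'(-1.1021) = 80*-1.1021 + 3 = -85.168
x_1 = -1.1021 - 0.1*-85.168 = 7.4147


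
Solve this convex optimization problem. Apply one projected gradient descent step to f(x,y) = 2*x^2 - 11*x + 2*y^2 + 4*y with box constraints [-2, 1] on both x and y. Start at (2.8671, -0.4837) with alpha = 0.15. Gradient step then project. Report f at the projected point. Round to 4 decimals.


Step 1: Compute gradient at (2.8671, -0.4837).
grad_x = 2*2*2.8671 - 11 = 0.4684
grad_y = 2*2*-0.4837 + 4 = 2.0652
Step 2: Gradient step.
x_raw = 2.8671 - 0.15*0.4684 = 2.7968
y_raw = -0.4837 - 0.15*2.0652 = -0.7935
Step 3: Project onto [-2, 1].
x_proj = clip(2.7968) = 1.0
y_proj = clip(-0.7935) = -0.7935
Step 4: Evaluate f.
f(1.0, -0.7935) = -10.9147


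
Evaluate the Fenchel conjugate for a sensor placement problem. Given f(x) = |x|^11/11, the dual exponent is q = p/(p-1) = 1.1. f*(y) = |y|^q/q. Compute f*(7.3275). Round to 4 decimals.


The conjugate exponent q satisfies 1/p + 1/q = 1.
p = 11, so q = 11/(11 - 1) = 1.1
|y|^q = 7.3275^1.1 = 8.9423
f*(7.3275) = 8.9423 / 1.1 = 8.1294


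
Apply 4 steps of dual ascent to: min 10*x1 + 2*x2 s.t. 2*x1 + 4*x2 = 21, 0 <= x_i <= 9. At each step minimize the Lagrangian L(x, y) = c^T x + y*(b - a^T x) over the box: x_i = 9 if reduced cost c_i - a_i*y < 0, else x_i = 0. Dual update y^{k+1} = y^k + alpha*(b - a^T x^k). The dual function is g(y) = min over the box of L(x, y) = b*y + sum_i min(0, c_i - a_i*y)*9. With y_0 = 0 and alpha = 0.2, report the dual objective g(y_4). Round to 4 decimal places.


Dual ascent for LP: min 10*x1 + 2*x2, 2*x1 + 4*x2 = 21, 0 <= x_i <= 9
Step 1: y^k = 0.0, reduced costs: (10.0, 2.0)
  x^k = (0.0, 0.0), subgradient = b - a^T x = 21.0
  y^{k+1} = 0.0 + 0.2*21.0 = 4.2
Step 2: y^k = 4.2, reduced costs: (1.6, -14.8)
  x^k = (0.0, 9.0), subgradient = b - a^T x = -15.0
  y^{k+1} = 4.2 + 0.2*-15.0 = 1.2
Step 3: y^k = 1.2, reduced costs: (7.6, -2.8)
  x^k = (0.0, 9.0), subgradient = b - a^T x = -15.0
  y^{k+1} = 1.2 + 0.2*-15.0 = -1.8
Step 4: y^k = -1.8, reduced costs: (13.6, 9.2)
  x^k = (0.0, 0.0), subgradient = b - a^T x = 21.0
  y^{k+1} = -1.8 + 0.2*21.0 = 2.4
Dual objective at y_4 = 2.4: reduced costs (5.2, -7.6), box minimizer x = (0.0, 9.0)
g(y_4) = b*y + (c1 - a1*y)*x1 + (c2 - a2*y)*x2 = 21*2.4 + 5.2*0.0 + (-7.6)*9.0 = 50.4 + 0.0 - 68.4 = -18.0


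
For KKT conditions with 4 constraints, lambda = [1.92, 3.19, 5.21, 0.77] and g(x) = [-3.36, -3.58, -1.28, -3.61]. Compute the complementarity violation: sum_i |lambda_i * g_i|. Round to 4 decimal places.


KKT complementary slackness check:
lambda_1 * g_1 = 1.92 * -3.36 = -6.4512
lambda_2 * g_2 = 3.19 * -3.58 = -11.4202
lambda_3 * g_3 = 5.21 * -1.28 = -6.6688
lambda_4 * g_4 = 0.77 * -3.61 = -2.7797
Total violation = 6.4512 + 11.4202 + 6.6688 + 2.7797 = 27.3199


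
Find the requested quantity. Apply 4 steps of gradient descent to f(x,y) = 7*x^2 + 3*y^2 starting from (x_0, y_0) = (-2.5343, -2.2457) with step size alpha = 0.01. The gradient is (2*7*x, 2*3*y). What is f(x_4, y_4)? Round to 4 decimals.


Gradient descent on f(x,y) = 7*x^2 + 3*y^2.
Starting point: (-2.5343, -2.2457), alpha = 0.01
Step 1: grad_x = 2*7*-2.5343 = -35.4802, grad_y = 2*3*-2.2457 = -13.4742
  x_1 = -2.5343 - 0.01*-35.4802 = -2.1795
  y_1 = -2.2457 - 0.01*-13.4742 = -2.111
Step 2: grad_x = 2*7*-2.1795 = -30.513, grad_y = 2*3*-2.111 = -12.6657
  x_2 = -2.1795 - 0.01*-30.513 = -1.8744
  y_2 = -2.111 - 0.01*-12.6657 = -1.9843
Step 3: grad_x = 2*7*-1.8744 = -26.2412, grad_y = 2*3*-1.9843 = -11.9058
  x_3 = -1.8744 - 0.01*-26.2412 = -1.612
  y_3 = -1.9843 - 0.01*-11.9058 = -1.8652
Step 4: grad_x = 2*7*-1.612 = -22.5674, grad_y = 2*3*-1.8652 = -11.1915
  x_4 = -1.612 - 0.01*-22.5674 = -1.3863
  y_4 = -1.8652 - 0.01*-11.1915 = -1.7533
f(-1.3863, -1.7533) = 7*(-1.3863)^2 + 3*(-1.7533)^2 = 22.6749


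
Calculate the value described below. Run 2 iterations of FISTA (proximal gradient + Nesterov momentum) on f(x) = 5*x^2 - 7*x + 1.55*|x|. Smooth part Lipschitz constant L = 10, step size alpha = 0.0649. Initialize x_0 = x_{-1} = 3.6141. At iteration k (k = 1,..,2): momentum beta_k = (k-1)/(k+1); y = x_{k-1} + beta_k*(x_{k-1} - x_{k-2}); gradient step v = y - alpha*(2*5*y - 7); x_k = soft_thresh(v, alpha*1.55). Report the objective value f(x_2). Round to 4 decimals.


FISTA on f(x) = 5*x^2 - 7*x + 1.55*|x|
L = 10, alpha = 0.0649
Iteration 1: beta = 0.0, y = 3.6141 + 0.0*(3.6141 - 3.6141) = 3.6141
  grad(y) = 29.141, v = y - alpha*grad = 1.7228
  prox(v) = soft_thresh(1.7228, 0.1006) = 1.6223
Iteration 2: beta = 0.3333, y = 1.6223 + 0.3333*(1.6223 - 3.6141) = 0.9583
  grad(y) = 2.5831, v = y - alpha*grad = 0.7907
  prox(v) = soft_thresh(0.7907, 0.1006) = 0.6901
f(x_2) = 5*0.6901^2 - 7*0.6901 + 1.55*|0.6901| = -1.3799
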